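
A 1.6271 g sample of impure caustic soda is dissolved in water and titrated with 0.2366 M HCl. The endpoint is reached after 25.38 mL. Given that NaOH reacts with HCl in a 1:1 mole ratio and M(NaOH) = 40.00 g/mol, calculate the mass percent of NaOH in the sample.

n(HCl) = 0.2366 x 0.02538 = 0.006005 mol.
n(NaOH) = 0.006005 / 1 = 0.006005 mol.
mass of NaOH = 0.006005 x 40.00 = 0.2402 g.
% purity = 0.2402 / 1.6271 x 100 = 14.8%.

14.8%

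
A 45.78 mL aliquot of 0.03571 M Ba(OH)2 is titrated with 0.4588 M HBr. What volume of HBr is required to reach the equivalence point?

7.13 mL

n(Ba(OH)2) = 0.03571 mol/L x 0.04578 L = 0.001635 mol.
The neutralisation is 1 Ba(OH)2 : 2 HBr, so n(HBr) = 0.001635 x 2/1 = 0.003270 mol.
V(HBr) = 0.003270 / 0.4588 = 0.007126 L = 7.13 mL.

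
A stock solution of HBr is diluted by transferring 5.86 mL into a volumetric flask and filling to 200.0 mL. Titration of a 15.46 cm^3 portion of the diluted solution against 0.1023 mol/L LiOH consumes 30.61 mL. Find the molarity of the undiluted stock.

6.91 M

n(LiOH) = 0.1023 x 0.03061 = 0.003131 mol.
n(HBr) in the aliquot = 0.003131 mol.
[diluted HBr] = 0.003131 / 0.01546 = 0.2025 M.
Dilution factor = 200.0/5.860 = 34.13, so [stock] = 0.2025 x 34.13 = 6.91 M.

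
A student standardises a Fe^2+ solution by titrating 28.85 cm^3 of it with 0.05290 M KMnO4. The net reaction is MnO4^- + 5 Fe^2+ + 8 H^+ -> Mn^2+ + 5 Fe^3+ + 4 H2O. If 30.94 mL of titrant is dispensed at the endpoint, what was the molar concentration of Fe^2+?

n(KMnO4) = 0.05290 x 0.03094 = 0.001637 mol.
From the balanced equation, 1 mol KMnO4 reacts with 5 mol Fe^2+, so n(Fe^2+) = 0.001637 x 5/1 = 0.008184 mol.
[Fe^2+] = 0.008184 / 0.02885 L = 0.284 M.

0.284 M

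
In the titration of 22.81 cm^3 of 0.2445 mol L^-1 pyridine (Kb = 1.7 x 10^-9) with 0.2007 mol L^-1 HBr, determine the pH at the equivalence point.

3.09

n(C5H5N) = 0.2445 x 0.02281 = 0.005577 mol; V(HBr) at equivalence = 0.005577/0.2007 = 0.02779 L.
At equivalence the base is fully converted to C5H5NH+; total volume = 0.05060 L, so [C5H5NH+] = 0.005577/0.05060 = 0.1102 M.
Ka(C5H5NH+) = Kw/Kb = 1.0e-14 / 1.7 x 10^-9 = 5.88e-6.
[H^+] = sqrt(Ka x [C5H5NH+]) = sqrt(5.88e-6 x 0.1102) = 0.000805 M.
pH = -log(0.000805) = 3.09.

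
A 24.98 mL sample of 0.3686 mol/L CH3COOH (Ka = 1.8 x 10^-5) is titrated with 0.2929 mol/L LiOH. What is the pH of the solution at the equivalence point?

n(CH3COOH) = 0.3686 x 0.02498 = 0.009208 mol; V(LiOH) at equivalence = 0.009208/0.2929 = 0.03144 L.
At equivalence all the acid is converted to CH3COO-; total volume = 0.02498 + 0.03144 = 0.05642 L, so [CH3COO-] = 0.009208/0.05642 = 0.1632 M.
Kb = Kw/Ka = 1.0e-14 / 1.8 x 10^-5 = 5.56e-10.
[OH^-] = sqrt(Kb x [CH3COO-]) = sqrt(5.56e-10 x 0.1632) = 9.52e-6 M.
pOH = 5.02, so pH = 14.00 - 5.02 = 8.98.

8.98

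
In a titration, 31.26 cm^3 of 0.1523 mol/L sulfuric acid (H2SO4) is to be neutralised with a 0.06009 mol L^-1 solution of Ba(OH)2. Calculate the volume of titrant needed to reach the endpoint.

79.2 mL

n(H2SO4) = 0.1523 mol/L x 0.03126 L = 0.004761 mol.
At equivalence n(Ba(OH)2) = n(H2SO4) = 0.004761 mol.
V(Ba(OH)2) = 0.004761 / 0.06009 = 0.07923 L = 79.2 mL.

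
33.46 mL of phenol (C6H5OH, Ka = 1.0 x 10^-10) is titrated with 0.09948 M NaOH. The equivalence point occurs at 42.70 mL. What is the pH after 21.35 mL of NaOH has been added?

21.35 mL is exactly half the equivalence volume (42.70/2), i.e. the half-equivalence point.
There, n(HA) = n(A^-), so pH = pKa = -log(1.0 x 10^-10) = 10.00.

10.00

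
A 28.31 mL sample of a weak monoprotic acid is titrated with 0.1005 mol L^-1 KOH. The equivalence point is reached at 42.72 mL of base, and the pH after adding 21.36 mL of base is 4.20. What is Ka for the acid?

21.36 mL is half of the equivalence volume, so this is the half-equivalence point where [HA] = [A^-].
At half-equivalence pH = pKa, so pKa = 4.20.
Ka = 10^(-4.20) = 6.3 x 10^-5.

6.3 x 10^-5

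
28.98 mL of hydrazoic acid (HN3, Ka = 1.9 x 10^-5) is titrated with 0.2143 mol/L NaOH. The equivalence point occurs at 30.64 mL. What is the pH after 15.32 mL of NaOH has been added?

15.32 mL is exactly half the equivalence volume (30.64/2), i.e. the half-equivalence point.
There, n(HA) = n(A^-), so pH = pKa = -log(1.9 x 10^-5) = 4.72.

4.72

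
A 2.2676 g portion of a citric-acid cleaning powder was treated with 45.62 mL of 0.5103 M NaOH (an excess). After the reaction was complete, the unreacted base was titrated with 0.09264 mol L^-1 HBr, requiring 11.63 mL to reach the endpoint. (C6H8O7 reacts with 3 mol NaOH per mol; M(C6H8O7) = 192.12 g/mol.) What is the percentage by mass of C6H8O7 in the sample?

62.7%

Total n(NaOH) added = 0.5103 x 0.04562 = 0.02328 mol.
n(HBr) used = 0.09264 x 0.01163 = 0.001077 mol, which equals the excess n(NaOH).
So n(NaOH) consumed by the sample = 0.02328 - 0.001077 = 0.02220 mol.
n(C6H8O7) = 0.02220 / 3 = 0.007401 mol.
mass C6H8O7 = 0.007401 x 192.12 = 1.422 g, so %C6H8O7 = 1.422/2.2676 x 100 = 62.7%.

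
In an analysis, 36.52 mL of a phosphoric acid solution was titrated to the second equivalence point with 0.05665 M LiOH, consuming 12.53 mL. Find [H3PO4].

n(LiOH) = 0.05665 x 0.01253 = 0.0007098 mol.
At the second equivalence point, 2 mol OH^- react per mol H3PO4, so n(H3PO4) = 0.0007098 / 2 = 0.0003549 mol.
[H3PO4] = 0.0003549 / 0.03652 L = 0.00972 M.

0.00972 M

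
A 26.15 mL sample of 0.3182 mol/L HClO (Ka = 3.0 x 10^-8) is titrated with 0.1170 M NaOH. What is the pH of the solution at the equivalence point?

10.23

n(HClO) = 0.3182 x 0.02615 = 0.008321 mol; V(NaOH) at equivalence = 0.008321/0.1170 = 0.07112 L.
At equivalence all the acid is converted to ClO-; total volume = 0.02615 + 0.07112 = 0.09727 L, so [ClO-] = 0.008321/0.09727 = 0.08555 M.
Kb = Kw/Ka = 1.0e-14 / 3.0 x 10^-8 = 3.33e-7.
[OH^-] = sqrt(Kb x [ClO-]) = sqrt(3.33e-7 x 0.08555) = 0.000169 M.
pOH = 3.77, so pH = 14.00 - 3.77 = 10.23.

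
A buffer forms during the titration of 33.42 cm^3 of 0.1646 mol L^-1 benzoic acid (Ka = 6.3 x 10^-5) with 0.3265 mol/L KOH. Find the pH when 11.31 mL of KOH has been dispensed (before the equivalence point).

Initial n(C6H5COOH) = 0.1646 x 0.03342 = 0.005501 mol.
n(KOH) added = 0.3265 x 0.01131 = 0.003693 mol, converting that many moles of C6H5COOH to C6H5COO-.
Remaining n(C6H5COOH) = 0.001808 mol; n(C6H5COO-) = 0.003693 mol.
By Henderson-Hasselbalch, pH = pKa + log([A^-]/[HA]) = 4.20 + log(0.003693/0.001808) = 4.20 + (+0.31) = 4.51.

4.51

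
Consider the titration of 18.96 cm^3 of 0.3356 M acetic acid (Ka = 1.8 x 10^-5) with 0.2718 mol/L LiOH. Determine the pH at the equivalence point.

n(CH3COOH) = 0.3356 x 0.01896 = 0.006363 mol; V(LiOH) at equivalence = 0.006363/0.2718 = 0.02341 L.
At equivalence all the acid is converted to CH3COO-; total volume = 0.01896 + 0.02341 = 0.04237 L, so [CH3COO-] = 0.006363/0.04237 = 0.1502 M.
Kb = Kw/Ka = 1.0e-14 / 1.8 x 10^-5 = 5.56e-10.
[OH^-] = sqrt(Kb x [CH3COO-]) = sqrt(5.56e-10 x 0.1502) = 9.13e-6 M.
pOH = 5.04, so pH = 14.00 - 5.04 = 8.96.

8.96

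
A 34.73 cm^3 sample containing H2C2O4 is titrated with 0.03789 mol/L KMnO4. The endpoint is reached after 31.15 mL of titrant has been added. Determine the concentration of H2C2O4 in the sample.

0.0850 M

n(KMnO4) = 0.03789 x 0.03115 = 0.001180 mol.
From the balanced equation, 2 mol KMnO4 reacts with 5 mol H2C2O4, so n(H2C2O4) = 0.001180 x 5/2 = 0.002951 mol.
[H2C2O4] = 0.002951 / 0.03473 L = 0.0850 M.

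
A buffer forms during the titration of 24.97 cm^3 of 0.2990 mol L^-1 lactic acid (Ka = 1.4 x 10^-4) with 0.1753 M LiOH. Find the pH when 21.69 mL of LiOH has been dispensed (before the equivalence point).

3.87

Initial n(HC3H5O3) = 0.2990 x 0.02497 = 0.007466 mol.
n(LiOH) added = 0.1753 x 0.02169 = 0.003802 mol, converting that many moles of HC3H5O3 to C3H5O3-.
Remaining n(HC3H5O3) = 0.003664 mol; n(C3H5O3-) = 0.003802 mol.
By Henderson-Hasselbalch, pH = pKa + log([A^-]/[HA]) = 3.85 + log(0.003802/0.003664) = 3.85 + (+0.02) = 3.87.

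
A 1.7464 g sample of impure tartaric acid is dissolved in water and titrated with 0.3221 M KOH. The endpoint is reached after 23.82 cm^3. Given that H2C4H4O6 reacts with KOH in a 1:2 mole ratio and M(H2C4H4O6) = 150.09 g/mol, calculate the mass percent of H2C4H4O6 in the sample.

33.0%

n(KOH) = 0.3221 x 0.02382 = 0.007672 mol.
n(H2C4H4O6) = 0.007672 / 2 = 0.003836 mol.
mass of H2C4H4O6 = 0.003836 x 150.09 = 0.5758 g.
% purity = 0.5758 / 1.7464 x 100 = 33.0%.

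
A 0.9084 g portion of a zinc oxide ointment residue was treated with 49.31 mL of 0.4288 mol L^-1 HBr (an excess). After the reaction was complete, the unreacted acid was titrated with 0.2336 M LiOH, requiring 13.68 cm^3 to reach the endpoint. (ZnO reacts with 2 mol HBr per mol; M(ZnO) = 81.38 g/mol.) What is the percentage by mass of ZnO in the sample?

Total n(HBr) added = 0.4288 x 0.04931 = 0.02114 mol.
n(LiOH) used = 0.2336 x 0.01368 = 0.003196 mol, which equals the excess n(HBr).
So n(HBr) consumed by the sample = 0.02114 - 0.003196 = 0.01795 mol.
n(ZnO) = 0.01795 / 2 = 0.008974 mol.
mass ZnO = 0.008974 x 81.38 = 0.7303 g, so %ZnO = 0.7303/0.9084 x 100 = 80.4%.

80.4%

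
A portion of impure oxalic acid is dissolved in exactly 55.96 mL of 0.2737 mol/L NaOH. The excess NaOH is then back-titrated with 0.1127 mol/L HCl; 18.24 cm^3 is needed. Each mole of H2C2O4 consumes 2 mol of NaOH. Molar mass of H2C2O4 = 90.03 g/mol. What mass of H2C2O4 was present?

Total n(NaOH) added = 0.2737 x 0.05596 = 0.01532 mol.
n(HCl) used = 0.1127 x 0.01824 = 0.002056 mol, which equals the excess n(NaOH).
So n(NaOH) consumed by the sample = 0.01532 - 0.002056 = 0.01326 mol.
n(H2C2O4) = 0.01326 / 2 = 0.006630 mol.
mass = 0.006630 mol x 90.03 g/mol = 0.597 g.

0.597 g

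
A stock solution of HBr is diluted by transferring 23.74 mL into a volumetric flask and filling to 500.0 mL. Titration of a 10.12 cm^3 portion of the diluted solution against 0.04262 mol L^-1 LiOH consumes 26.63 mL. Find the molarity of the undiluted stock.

n(LiOH) = 0.04262 x 0.02663 = 0.001135 mol.
n(HBr) in the aliquot = 0.001135 mol.
[diluted HBr] = 0.001135 / 0.01012 = 0.1122 M.
Dilution factor = 500.0/23.74 = 21.06, so [stock] = 0.1122 x 21.06 = 2.36 M.

2.36 M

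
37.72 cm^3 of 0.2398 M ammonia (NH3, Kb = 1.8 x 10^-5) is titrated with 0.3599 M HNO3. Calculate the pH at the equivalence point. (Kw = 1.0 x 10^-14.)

n(NH3) = 0.2398 x 0.03772 = 0.009045 mol; V(HNO3) at equivalence = 0.009045/0.3599 = 0.02513 L.
At equivalence the base is fully converted to NH4+; total volume = 0.06285 L, so [NH4+] = 0.009045/0.06285 = 0.1439 M.
Ka(NH4+) = Kw/Kb = 1.0e-14 / 1.8 x 10^-5 = 5.56e-10.
[H^+] = sqrt(Ka x [NH4+]) = sqrt(5.56e-10 x 0.1439) = 8.94e-6 M.
pH = -log(8.94e-6) = 5.05.

5.05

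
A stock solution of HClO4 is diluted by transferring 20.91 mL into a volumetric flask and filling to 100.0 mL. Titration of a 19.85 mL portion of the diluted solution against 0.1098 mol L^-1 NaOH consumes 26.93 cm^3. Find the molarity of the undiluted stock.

0.712 M

n(NaOH) = 0.1098 x 0.02693 = 0.002957 mol.
n(HClO4) in the aliquot = 0.002957 mol.
[diluted HClO4] = 0.002957 / 0.01985 = 0.1490 M.
Dilution factor = 100.0/20.91 = 4.782, so [stock] = 0.1490 x 4.782 = 0.712 M.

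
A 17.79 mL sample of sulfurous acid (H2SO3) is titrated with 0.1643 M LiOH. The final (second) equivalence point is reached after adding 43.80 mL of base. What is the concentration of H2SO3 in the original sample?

0.202 M

n(LiOH) = 0.1643 x 0.04380 = 0.007196 mol.
At the final (second) equivalence point, 2 mol OH^- react per mol H2SO3, so n(H2SO3) = 0.007196 / 2 = 0.003598 mol.
[H2SO3] = 0.003598 / 0.01779 L = 0.202 M.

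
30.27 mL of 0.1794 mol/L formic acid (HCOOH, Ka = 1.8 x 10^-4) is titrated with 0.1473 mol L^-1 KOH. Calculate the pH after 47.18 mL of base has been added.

12.29

n(acid) = 0.1794 x 0.03027 = 0.005430 mol; n(KOH) added = 0.1473 x 0.04718 = 0.006950 mol.
Base is in excess by 0.006950 - 0.005430 = 0.001519 mol in a total volume of 0.07745 L.
[OH^-] = 0.001519/0.07745 = 0.01961 M, so pOH = 1.71 and pH = 14.00 - 1.71 = 12.29.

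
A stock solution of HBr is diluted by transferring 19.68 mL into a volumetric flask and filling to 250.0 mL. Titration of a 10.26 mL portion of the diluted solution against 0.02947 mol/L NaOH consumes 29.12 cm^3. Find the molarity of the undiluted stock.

1.06 M

n(NaOH) = 0.02947 x 0.02912 = 0.0008582 mol.
n(HBr) in the aliquot = 0.0008582 mol.
[diluted HBr] = 0.0008582 / 0.01026 = 0.08364 M.
Dilution factor = 250.0/19.68 = 12.70, so [stock] = 0.08364 x 12.70 = 1.06 M.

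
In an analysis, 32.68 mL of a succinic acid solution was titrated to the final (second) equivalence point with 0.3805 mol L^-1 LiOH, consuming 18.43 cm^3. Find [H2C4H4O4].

0.107 M

n(LiOH) = 0.3805 x 0.01843 = 0.007013 mol.
At the final (second) equivalence point, 2 mol OH^- react per mol H2C4H4O4, so n(H2C4H4O4) = 0.007013 / 2 = 0.003506 mol.
[H2C4H4O4] = 0.003506 / 0.03268 L = 0.107 M.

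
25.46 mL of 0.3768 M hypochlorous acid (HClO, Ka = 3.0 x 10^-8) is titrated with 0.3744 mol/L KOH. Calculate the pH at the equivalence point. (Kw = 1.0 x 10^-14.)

10.40

n(HClO) = 0.3768 x 0.02546 = 0.009593 mol; V(KOH) at equivalence = 0.009593/0.3744 = 0.02562 L.
At equivalence all the acid is converted to ClO-; total volume = 0.02546 + 0.02562 = 0.05108 L, so [ClO-] = 0.009593/0.05108 = 0.1878 M.
Kb = Kw/Ka = 1.0e-14 / 3.0 x 10^-8 = 3.33e-7.
[OH^-] = sqrt(Kb x [ClO-]) = sqrt(3.33e-7 x 0.1878) = 0.000250 M.
pOH = 3.60, so pH = 14.00 - 3.60 = 10.40.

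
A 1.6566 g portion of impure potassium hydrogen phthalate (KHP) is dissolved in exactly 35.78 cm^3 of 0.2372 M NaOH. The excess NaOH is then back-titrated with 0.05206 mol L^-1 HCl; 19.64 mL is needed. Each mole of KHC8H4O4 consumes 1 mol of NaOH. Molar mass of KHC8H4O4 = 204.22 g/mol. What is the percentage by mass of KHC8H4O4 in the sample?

Total n(NaOH) added = 0.2372 x 0.03578 = 0.008487 mol.
n(HCl) used = 0.05206 x 0.01964 = 0.001022 mol, which equals the excess n(NaOH).
So n(NaOH) consumed by the sample = 0.008487 - 0.001022 = 0.007465 mol.
n(KHC8H4O4) = 0.007465 / 1 = 0.007465 mol.
mass KHC8H4O4 = 0.007465 x 204.22 = 1.524 g, so %KHC8H4O4 = 1.524/1.6566 x 100 = 92.0%.

92.0%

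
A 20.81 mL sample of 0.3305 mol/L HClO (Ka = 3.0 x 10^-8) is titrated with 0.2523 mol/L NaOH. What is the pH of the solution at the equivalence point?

10.34

n(HClO) = 0.3305 x 0.02081 = 0.006878 mol; V(NaOH) at equivalence = 0.006878/0.2523 = 0.02726 L.
At equivalence all the acid is converted to ClO-; total volume = 0.02081 + 0.02726 = 0.04807 L, so [ClO-] = 0.006878/0.04807 = 0.1431 M.
Kb = Kw/Ka = 1.0e-14 / 3.0 x 10^-8 = 3.33e-7.
[OH^-] = sqrt(Kb x [ClO-]) = sqrt(3.33e-7 x 0.1431) = 0.000218 M.
pOH = 3.66, so pH = 14.00 - 3.66 = 10.34.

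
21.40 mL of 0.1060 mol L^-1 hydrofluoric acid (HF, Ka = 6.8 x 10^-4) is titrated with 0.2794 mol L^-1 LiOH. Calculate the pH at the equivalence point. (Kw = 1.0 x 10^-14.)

8.03

n(HF) = 0.1060 x 0.02140 = 0.002268 mol; V(LiOH) at equivalence = 0.002268/0.2794 = 0.008119 L.
At equivalence all the acid is converted to F-; total volume = 0.02140 + 0.008119 = 0.02952 L, so [F-] = 0.002268/0.02952 = 0.07685 M.
Kb = Kw/Ka = 1.0e-14 / 6.8 x 10^-4 = 1.47e-11.
[OH^-] = sqrt(Kb x [F-]) = sqrt(1.47e-11 x 0.07685) = 1.06e-6 M.
pOH = 5.97, so pH = 14.00 - 5.97 = 8.03.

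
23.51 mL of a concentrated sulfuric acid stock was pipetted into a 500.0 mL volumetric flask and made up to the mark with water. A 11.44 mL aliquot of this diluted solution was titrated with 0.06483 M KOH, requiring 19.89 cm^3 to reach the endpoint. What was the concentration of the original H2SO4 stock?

n(KOH) = 0.06483 x 0.01989 = 0.001289 mol.
n(H2SO4) in the aliquot = 0.001289 x 1/2 = 0.0006447 mol.
[diluted H2SO4] = 0.0006447 / 0.01144 = 0.05636 M.
Dilution factor = 500.0/23.51 = 21.27, so [stock] = 0.05636 x 21.27 = 1.20 M.

1.20 M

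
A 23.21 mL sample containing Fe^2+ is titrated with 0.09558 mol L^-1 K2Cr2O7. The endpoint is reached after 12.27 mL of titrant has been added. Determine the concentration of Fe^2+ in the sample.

n(K2Cr2O7) = 0.09558 x 0.01227 = 0.001173 mol.
From the balanced equation, 1 mol K2Cr2O7 reacts with 6 mol Fe^2+, so n(Fe^2+) = 0.001173 x 6/1 = 0.007037 mol.
[Fe^2+] = 0.007037 / 0.02321 L = 0.303 M.

0.303 M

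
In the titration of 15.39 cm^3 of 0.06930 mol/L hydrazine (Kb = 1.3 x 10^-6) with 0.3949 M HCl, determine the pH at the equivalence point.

4.67

n(N2H4) = 0.06930 x 0.01539 = 0.001067 mol; V(HCl) at equivalence = 0.001067/0.3949 = 0.002701 L.
At equivalence the base is fully converted to N2H5+; total volume = 0.01809 L, so [N2H5+] = 0.001067/0.01809 = 0.05895 M.
Ka(N2H5+) = Kw/Kb = 1.0e-14 / 1.3 x 10^-6 = 7.69e-9.
[H^+] = sqrt(Ka x [N2H5+]) = sqrt(7.69e-9 x 0.05895) = 2.13e-5 M.
pH = -log(2.13e-5) = 4.67.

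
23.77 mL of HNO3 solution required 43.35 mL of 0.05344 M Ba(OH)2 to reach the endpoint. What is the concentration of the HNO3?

0.195 M

n(Ba(OH)2) delivered = 0.05344 x 0.04335 = 0.002317 mol.
The reaction is 2 HNO3 + 1 Ba(OH)2, so n(HNO3) = 0.002317 x 2/1 = 0.004633 mol.
[HNO3] = 0.004633 mol / 0.02377 L = 0.195 M.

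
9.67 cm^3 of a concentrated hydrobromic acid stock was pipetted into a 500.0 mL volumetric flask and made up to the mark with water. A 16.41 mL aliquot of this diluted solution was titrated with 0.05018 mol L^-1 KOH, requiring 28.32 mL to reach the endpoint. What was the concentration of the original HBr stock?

n(KOH) = 0.05018 x 0.02832 = 0.001421 mol.
n(HBr) in the aliquot = 0.001421 mol.
[diluted HBr] = 0.001421 / 0.01641 = 0.08660 M.
Dilution factor = 500.0/9.670 = 51.71, so [stock] = 0.08660 x 51.71 = 4.48 M.

4.48 M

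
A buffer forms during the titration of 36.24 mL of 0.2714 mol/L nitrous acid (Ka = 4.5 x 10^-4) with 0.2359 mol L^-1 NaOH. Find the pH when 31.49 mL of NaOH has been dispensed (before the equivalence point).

Initial n(HNO2) = 0.2714 x 0.03624 = 0.009836 mol.
n(NaOH) added = 0.2359 x 0.03149 = 0.007428 mol, converting that many moles of HNO2 to NO2-.
Remaining n(HNO2) = 0.002407 mol; n(NO2-) = 0.007428 mol.
By Henderson-Hasselbalch, pH = pKa + log([A^-]/[HA]) = 3.35 + log(0.007428/0.002407) = 3.35 + (+0.49) = 3.84.

3.84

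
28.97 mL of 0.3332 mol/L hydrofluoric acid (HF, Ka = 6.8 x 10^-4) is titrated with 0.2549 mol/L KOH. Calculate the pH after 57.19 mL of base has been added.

n(acid) = 0.3332 x 0.02897 = 0.009653 mol; n(KOH) added = 0.2549 x 0.05719 = 0.01458 mol.
Base is in excess by 0.01458 - 0.009653 = 0.004925 mol in a total volume of 0.08616 L.
[OH^-] = 0.004925/0.08616 = 0.05716 M, so pOH = 1.24 and pH = 14.00 - 1.24 = 12.76.

12.76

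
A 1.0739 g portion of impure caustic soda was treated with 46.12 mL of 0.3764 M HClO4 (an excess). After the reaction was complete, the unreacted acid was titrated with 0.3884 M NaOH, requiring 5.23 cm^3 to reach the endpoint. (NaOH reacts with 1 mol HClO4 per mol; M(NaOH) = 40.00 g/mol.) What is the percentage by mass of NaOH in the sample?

Total n(HClO4) added = 0.3764 x 0.04612 = 0.01736 mol.
n(NaOH) used = 0.3884 x 0.005230 = 0.002031 mol, which equals the excess n(HClO4).
So n(HClO4) consumed by the sample = 0.01736 - 0.002031 = 0.01533 mol.
n(NaOH) = 0.01533 / 1 = 0.01533 mol.
mass NaOH = 0.01533 x 40.00 = 0.6131 g, so %NaOH = 0.6131/1.0739 x 100 = 57.1%.

57.1%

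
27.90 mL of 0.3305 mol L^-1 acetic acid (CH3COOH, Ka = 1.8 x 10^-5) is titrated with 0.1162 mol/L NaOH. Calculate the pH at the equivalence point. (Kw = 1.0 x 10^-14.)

n(CH3COOH) = 0.3305 x 0.02790 = 0.009221 mol; V(NaOH) at equivalence = 0.009221/0.1162 = 0.07935 L.
At equivalence all the acid is converted to CH3COO-; total volume = 0.02790 + 0.07935 = 0.1073 L, so [CH3COO-] = 0.009221/0.1073 = 0.08597 M.
Kb = Kw/Ka = 1.0e-14 / 1.8 x 10^-5 = 5.56e-10.
[OH^-] = sqrt(Kb x [CH3COO-]) = sqrt(5.56e-10 x 0.08597) = 6.91e-6 M.
pOH = 5.16, so pH = 14.00 - 5.16 = 8.84.

8.84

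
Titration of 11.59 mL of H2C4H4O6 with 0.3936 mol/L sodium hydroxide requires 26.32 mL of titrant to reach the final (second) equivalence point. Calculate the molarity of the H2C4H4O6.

n(NaOH) = 0.3936 x 0.02632 = 0.01036 mol.
At the final (second) equivalence point, 2 mol OH^- react per mol H2C4H4O6, so n(H2C4H4O6) = 0.01036 / 2 = 0.005180 mol.
[H2C4H4O6] = 0.005180 / 0.01159 L = 0.447 M.

0.447 M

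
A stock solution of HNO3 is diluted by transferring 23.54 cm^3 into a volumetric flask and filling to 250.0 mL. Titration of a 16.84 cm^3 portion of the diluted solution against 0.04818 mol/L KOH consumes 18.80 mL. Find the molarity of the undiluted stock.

0.571 M

n(KOH) = 0.04818 x 0.01880 = 0.0009058 mol.
n(HNO3) in the aliquot = 0.0009058 mol.
[diluted HNO3] = 0.0009058 / 0.01684 = 0.05379 M.
Dilution factor = 250.0/23.54 = 10.62, so [stock] = 0.05379 x 10.62 = 0.571 M.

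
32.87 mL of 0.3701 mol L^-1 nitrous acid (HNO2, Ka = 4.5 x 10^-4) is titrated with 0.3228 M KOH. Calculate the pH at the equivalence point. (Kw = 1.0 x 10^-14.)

n(HNO2) = 0.3701 x 0.03287 = 0.01217 mol; V(KOH) at equivalence = 0.01217/0.3228 = 0.03769 L.
At equivalence all the acid is converted to NO2-; total volume = 0.03287 + 0.03769 = 0.07056 L, so [NO2-] = 0.01217/0.07056 = 0.1724 M.
Kb = Kw/Ka = 1.0e-14 / 4.5 x 10^-4 = 2.22e-11.
[OH^-] = sqrt(Kb x [NO2-]) = sqrt(2.22e-11 x 0.1724) = 1.96e-6 M.
pOH = 5.71, so pH = 14.00 - 5.71 = 8.29.

8.29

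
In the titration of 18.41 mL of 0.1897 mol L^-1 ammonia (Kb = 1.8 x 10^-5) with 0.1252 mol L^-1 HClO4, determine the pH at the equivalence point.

n(NH3) = 0.1897 x 0.01841 = 0.003492 mol; V(HClO4) at equivalence = 0.003492/0.1252 = 0.02789 L.
At equivalence the base is fully converted to NH4+; total volume = 0.04630 L, so [NH4+] = 0.003492/0.04630 = 0.07542 M.
Ka(NH4+) = Kw/Kb = 1.0e-14 / 1.8 x 10^-5 = 5.56e-10.
[H^+] = sqrt(Ka x [NH4+]) = sqrt(5.56e-10 x 0.07542) = 6.47e-6 M.
pH = -log(6.47e-6) = 5.19.

5.19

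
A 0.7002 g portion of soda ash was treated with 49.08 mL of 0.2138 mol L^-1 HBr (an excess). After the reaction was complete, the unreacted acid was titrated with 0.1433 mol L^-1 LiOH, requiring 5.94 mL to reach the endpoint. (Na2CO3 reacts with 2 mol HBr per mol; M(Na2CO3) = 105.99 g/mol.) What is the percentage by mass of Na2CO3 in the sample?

73.0%

Total n(HBr) added = 0.2138 x 0.04908 = 0.01049 mol.
n(LiOH) used = 0.1433 x 0.005940 = 0.0008512 mol, which equals the excess n(HBr).
So n(HBr) consumed by the sample = 0.01049 - 0.0008512 = 0.009642 mol.
n(Na2CO3) = 0.009642 / 2 = 0.004821 mol.
mass Na2CO3 = 0.004821 x 105.99 = 0.5110 g, so %Na2CO3 = 0.5110/0.7002 x 100 = 73.0%.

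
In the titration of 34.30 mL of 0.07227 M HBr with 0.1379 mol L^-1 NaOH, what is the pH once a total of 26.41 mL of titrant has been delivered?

n(acid) = 0.07227 x 0.03430 = 0.002479 mol; n(NaOH) added = 0.1379 x 0.02641 = 0.003642 mol.
Base is in excess by 0.003642 - 0.002479 = 0.001163 mol in a total volume of 0.06071 L.
[OH^-] = 0.001163/0.06071 = 0.01916 M, so pOH = 1.72 and pH = 14.00 - 1.72 = 12.28.

12.28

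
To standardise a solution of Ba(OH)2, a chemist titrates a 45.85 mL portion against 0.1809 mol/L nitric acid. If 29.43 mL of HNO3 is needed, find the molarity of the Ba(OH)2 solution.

0.0581 M

n(HNO3) delivered = 0.1809 x 0.02943 = 0.005324 mol.
The reaction is 1 Ba(OH)2 + 2 HNO3, so n(Ba(OH)2) = 0.005324 x 1/2 = 0.002662 mol.
[Ba(OH)2] = 0.002662 mol / 0.04585 L = 0.0581 M.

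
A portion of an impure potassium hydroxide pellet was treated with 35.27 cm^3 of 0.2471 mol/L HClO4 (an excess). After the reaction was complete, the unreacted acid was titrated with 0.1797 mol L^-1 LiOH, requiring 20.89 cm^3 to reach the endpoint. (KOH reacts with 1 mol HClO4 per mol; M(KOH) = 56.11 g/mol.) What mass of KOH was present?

0.278 g

Total n(HClO4) added = 0.2471 x 0.03527 = 0.008715 mol.
n(LiOH) used = 0.1797 x 0.02089 = 0.003754 mol, which equals the excess n(HClO4).
So n(HClO4) consumed by the sample = 0.008715 - 0.003754 = 0.004961 mol.
n(KOH) = 0.004961 / 1 = 0.004961 mol.
mass = 0.004961 mol x 56.11 g/mol = 0.278 g.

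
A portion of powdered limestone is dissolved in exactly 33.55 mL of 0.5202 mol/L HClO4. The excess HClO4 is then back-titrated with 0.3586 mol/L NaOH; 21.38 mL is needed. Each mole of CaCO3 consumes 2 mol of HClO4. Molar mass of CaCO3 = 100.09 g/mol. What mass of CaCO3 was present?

Total n(HClO4) added = 0.5202 x 0.03355 = 0.01745 mol.
n(NaOH) used = 0.3586 x 0.02138 = 0.007667 mol, which equals the excess n(HClO4).
So n(HClO4) consumed by the sample = 0.01745 - 0.007667 = 0.009786 mol.
n(CaCO3) = 0.009786 / 2 = 0.004893 mol.
mass = 0.004893 mol x 100.09 g/mol = 0.490 g.

0.490 g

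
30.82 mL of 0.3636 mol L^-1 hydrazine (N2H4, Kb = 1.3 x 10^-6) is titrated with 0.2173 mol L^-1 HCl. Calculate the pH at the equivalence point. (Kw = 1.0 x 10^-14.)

n(N2H4) = 0.3636 x 0.03082 = 0.01121 mol; V(HCl) at equivalence = 0.01121/0.2173 = 0.05157 L.
At equivalence the base is fully converted to N2H5+; total volume = 0.08239 L, so [N2H5+] = 0.01121/0.08239 = 0.1360 M.
Ka(N2H5+) = Kw/Kb = 1.0e-14 / 1.3 x 10^-6 = 7.69e-9.
[H^+] = sqrt(Ka x [N2H5+]) = sqrt(7.69e-9 x 0.1360) = 3.23e-5 M.
pH = -log(3.23e-5) = 4.49.

4.49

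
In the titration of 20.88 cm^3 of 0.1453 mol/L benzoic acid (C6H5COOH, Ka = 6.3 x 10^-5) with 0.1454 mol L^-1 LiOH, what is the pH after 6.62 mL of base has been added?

3.87

Initial n(C6H5COOH) = 0.1453 x 0.02088 = 0.003034 mol.
n(LiOH) added = 0.1454 x 0.006620 = 0.0009625 mol, converting that many moles of C6H5COOH to C6H5COO-.
Remaining n(C6H5COOH) = 0.002071 mol; n(C6H5COO-) = 0.0009625 mol.
By Henderson-Hasselbalch, pH = pKa + log([A^-]/[HA]) = 4.20 + log(0.0009625/0.002071) = 4.20 + (-0.33) = 3.87.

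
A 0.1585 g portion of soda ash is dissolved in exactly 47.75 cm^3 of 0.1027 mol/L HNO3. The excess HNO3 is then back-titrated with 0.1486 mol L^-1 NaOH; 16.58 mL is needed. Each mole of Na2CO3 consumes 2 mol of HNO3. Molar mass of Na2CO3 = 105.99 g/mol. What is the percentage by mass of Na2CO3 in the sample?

Total n(HNO3) added = 0.1027 x 0.04775 = 0.004904 mol.
n(NaOH) used = 0.1486 x 0.01658 = 0.002464 mol, which equals the excess n(HNO3).
So n(HNO3) consumed by the sample = 0.004904 - 0.002464 = 0.002440 mol.
n(Na2CO3) = 0.002440 / 2 = 0.001220 mol.
mass Na2CO3 = 0.001220 x 105.99 = 0.1293 g, so %Na2CO3 = 0.1293/0.1585 x 100 = 81.6%.

81.6%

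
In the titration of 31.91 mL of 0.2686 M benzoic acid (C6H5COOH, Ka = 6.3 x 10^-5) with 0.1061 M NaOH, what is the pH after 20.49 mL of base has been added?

3.73

Initial n(C6H5COOH) = 0.2686 x 0.03191 = 0.008571 mol.
n(NaOH) added = 0.1061 x 0.02049 = 0.002174 mol, converting that many moles of C6H5COOH to C6H5COO-.
Remaining n(C6H5COOH) = 0.006397 mol; n(C6H5COO-) = 0.002174 mol.
By Henderson-Hasselbalch, pH = pKa + log([A^-]/[HA]) = 4.20 + log(0.002174/0.006397) = 4.20 + (-0.47) = 3.73.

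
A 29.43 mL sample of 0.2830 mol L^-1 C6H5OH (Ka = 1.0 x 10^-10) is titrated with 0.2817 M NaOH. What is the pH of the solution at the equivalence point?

11.57

n(C6H5OH) = 0.2830 x 0.02943 = 0.008329 mol; V(NaOH) at equivalence = 0.008329/0.2817 = 0.02957 L.
At equivalence all the acid is converted to C6H5O-; total volume = 0.02943 + 0.02957 = 0.05900 L, so [C6H5O-] = 0.008329/0.05900 = 0.1412 M.
Kb = Kw/Ka = 1.0e-14 / 1.0 x 10^-10 = 0.000100.
[OH^-] = sqrt(Kb x [C6H5O-]) = sqrt(0.000100 x 0.1412) = 0.00376 M.
pOH = 2.43, so pH = 14.00 - 2.43 = 11.57.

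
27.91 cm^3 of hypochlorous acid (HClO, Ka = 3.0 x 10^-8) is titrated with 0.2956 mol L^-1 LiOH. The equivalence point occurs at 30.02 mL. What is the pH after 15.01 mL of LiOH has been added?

7.52

15.01 mL is exactly half the equivalence volume (30.02/2), i.e. the half-equivalence point.
There, n(HA) = n(A^-), so pH = pKa = -log(3.0 x 10^-8) = 7.52.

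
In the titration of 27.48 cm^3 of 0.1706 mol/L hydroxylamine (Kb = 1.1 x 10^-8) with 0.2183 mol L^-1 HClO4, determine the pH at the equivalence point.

3.53

n(NH2OH) = 0.1706 x 0.02748 = 0.004688 mol; V(HClO4) at equivalence = 0.004688/0.2183 = 0.02148 L.
At equivalence the base is fully converted to NH3OH+; total volume = 0.04896 L, so [NH3OH+] = 0.004688/0.04896 = 0.09576 M.
Ka(NH3OH+) = Kw/Kb = 1.0e-14 / 1.1 x 10^-8 = 9.09e-7.
[H^+] = sqrt(Ka x [NH3OH+]) = sqrt(9.09e-7 x 0.09576) = 0.000295 M.
pH = -log(0.000295) = 3.53.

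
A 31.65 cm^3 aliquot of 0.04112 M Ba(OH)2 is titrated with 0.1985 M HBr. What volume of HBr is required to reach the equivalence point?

n(Ba(OH)2) = 0.04112 mol/L x 0.03165 L = 0.001301 mol.
The neutralisation is 1 Ba(OH)2 : 2 HBr, so n(HBr) = 0.001301 x 2/1 = 0.002603 mol.
V(HBr) = 0.002603 / 0.1985 = 0.01311 L = 13.1 mL.

13.1 mL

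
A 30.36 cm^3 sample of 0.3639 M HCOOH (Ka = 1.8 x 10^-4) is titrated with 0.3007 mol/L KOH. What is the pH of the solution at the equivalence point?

n(HCOOH) = 0.3639 x 0.03036 = 0.01105 mol; V(KOH) at equivalence = 0.01105/0.3007 = 0.03674 L.
At equivalence all the acid is converted to HCOO-; total volume = 0.03036 + 0.03674 = 0.06710 L, so [HCOO-] = 0.01105/0.06710 = 0.1646 M.
Kb = Kw/Ka = 1.0e-14 / 1.8 x 10^-4 = 5.56e-11.
[OH^-] = sqrt(Kb x [HCOO-]) = sqrt(5.56e-11 x 0.1646) = 3.02e-6 M.
pOH = 5.52, so pH = 14.00 - 5.52 = 8.48.

8.48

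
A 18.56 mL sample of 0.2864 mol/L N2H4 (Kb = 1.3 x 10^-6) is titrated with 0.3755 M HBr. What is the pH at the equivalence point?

4.45

n(N2H4) = 0.2864 x 0.01856 = 0.005316 mol; V(HBr) at equivalence = 0.005316/0.3755 = 0.01416 L.
At equivalence the base is fully converted to N2H5+; total volume = 0.03272 L, so [N2H5+] = 0.005316/0.03272 = 0.1625 M.
Ka(N2H5+) = Kw/Kb = 1.0e-14 / 1.3 x 10^-6 = 7.69e-9.
[H^+] = sqrt(Ka x [N2H5+]) = sqrt(7.69e-9 x 0.1625) = 3.54e-5 M.
pH = -log(3.54e-5) = 4.45.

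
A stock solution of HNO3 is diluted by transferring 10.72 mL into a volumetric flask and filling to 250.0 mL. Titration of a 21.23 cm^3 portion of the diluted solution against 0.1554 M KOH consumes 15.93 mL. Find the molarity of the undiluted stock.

2.72 M

n(KOH) = 0.1554 x 0.01593 = 0.002476 mol.
n(HNO3) in the aliquot = 0.002476 mol.
[diluted HNO3] = 0.002476 / 0.02123 = 0.1166 M.
Dilution factor = 250.0/10.72 = 23.32, so [stock] = 0.1166 x 23.32 = 2.72 M.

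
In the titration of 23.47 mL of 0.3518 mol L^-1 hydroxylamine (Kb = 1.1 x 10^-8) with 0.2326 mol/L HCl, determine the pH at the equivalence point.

n(NH2OH) = 0.3518 x 0.02347 = 0.008257 mol; V(HCl) at equivalence = 0.008257/0.2326 = 0.03550 L.
At equivalence the base is fully converted to NH3OH+; total volume = 0.05897 L, so [NH3OH+] = 0.008257/0.05897 = 0.1400 M.
Ka(NH3OH+) = Kw/Kb = 1.0e-14 / 1.1 x 10^-8 = 9.09e-7.
[H^+] = sqrt(Ka x [NH3OH+]) = sqrt(9.09e-7 x 0.1400) = 0.000357 M.
pH = -log(0.000357) = 3.45.

3.45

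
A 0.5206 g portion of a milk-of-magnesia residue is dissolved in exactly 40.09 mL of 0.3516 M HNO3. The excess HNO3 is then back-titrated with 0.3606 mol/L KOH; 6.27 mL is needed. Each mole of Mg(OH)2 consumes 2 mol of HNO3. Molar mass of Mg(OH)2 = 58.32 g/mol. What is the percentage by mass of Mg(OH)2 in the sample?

Total n(HNO3) added = 0.3516 x 0.04009 = 0.01410 mol.
n(KOH) used = 0.3606 x 0.006270 = 0.002261 mol, which equals the excess n(HNO3).
So n(HNO3) consumed by the sample = 0.01410 - 0.002261 = 0.01183 mol.
n(Mg(OH)2) = 0.01183 / 2 = 0.005917 mol.
mass Mg(OH)2 = 0.005917 x 58.32 = 0.3451 g, so %Mg(OH)2 = 0.3451/0.5206 x 100 = 66.3%.

66.3%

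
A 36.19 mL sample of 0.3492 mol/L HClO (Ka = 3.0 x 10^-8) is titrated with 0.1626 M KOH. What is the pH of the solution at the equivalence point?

10.28

n(HClO) = 0.3492 x 0.03619 = 0.01264 mol; V(KOH) at equivalence = 0.01264/0.1626 = 0.07772 L.
At equivalence all the acid is converted to ClO-; total volume = 0.03619 + 0.07772 = 0.1139 L, so [ClO-] = 0.01264/0.1139 = 0.1109 M.
Kb = Kw/Ka = 1.0e-14 / 3.0 x 10^-8 = 3.33e-7.
[OH^-] = sqrt(Kb x [ClO-]) = sqrt(3.33e-7 x 0.1109) = 0.000192 M.
pOH = 3.72, so pH = 14.00 - 3.72 = 10.28.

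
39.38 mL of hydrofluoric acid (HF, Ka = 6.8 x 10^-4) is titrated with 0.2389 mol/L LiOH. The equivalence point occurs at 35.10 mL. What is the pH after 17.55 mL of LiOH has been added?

3.17

17.55 mL is exactly half the equivalence volume (35.10/2), i.e. the half-equivalence point.
There, n(HA) = n(A^-), so pH = pKa = -log(6.8 x 10^-4) = 3.17.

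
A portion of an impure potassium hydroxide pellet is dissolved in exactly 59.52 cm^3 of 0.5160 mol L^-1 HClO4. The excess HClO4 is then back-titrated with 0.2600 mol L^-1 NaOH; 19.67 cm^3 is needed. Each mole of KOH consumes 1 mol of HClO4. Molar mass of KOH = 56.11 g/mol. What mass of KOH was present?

Total n(HClO4) added = 0.5160 x 0.05952 = 0.03071 mol.
n(NaOH) used = 0.2600 x 0.01967 = 0.005114 mol, which equals the excess n(HClO4).
So n(HClO4) consumed by the sample = 0.03071 - 0.005114 = 0.02560 mol.
n(KOH) = 0.02560 / 1 = 0.02560 mol.
mass = 0.02560 mol x 56.11 g/mol = 1.44 g.

1.44 g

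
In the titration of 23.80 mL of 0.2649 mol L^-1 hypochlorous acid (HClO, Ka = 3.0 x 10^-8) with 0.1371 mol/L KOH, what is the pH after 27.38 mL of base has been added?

Initial n(HClO) = 0.2649 x 0.02380 = 0.006305 mol.
n(KOH) added = 0.1371 x 0.02738 = 0.003754 mol, converting that many moles of HClO to ClO-.
Remaining n(HClO) = 0.002551 mol; n(ClO-) = 0.003754 mol.
By Henderson-Hasselbalch, pH = pKa + log([A^-]/[HA]) = 7.52 + log(0.003754/0.002551) = 7.52 + (+0.17) = 7.69.

7.69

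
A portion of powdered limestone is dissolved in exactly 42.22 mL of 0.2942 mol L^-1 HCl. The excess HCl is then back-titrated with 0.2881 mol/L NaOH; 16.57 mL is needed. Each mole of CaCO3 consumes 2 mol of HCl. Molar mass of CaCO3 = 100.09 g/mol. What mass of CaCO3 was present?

0.383 g

Total n(HCl) added = 0.2942 x 0.04222 = 0.01242 mol.
n(NaOH) used = 0.2881 x 0.01657 = 0.004774 mol, which equals the excess n(HCl).
So n(HCl) consumed by the sample = 0.01242 - 0.004774 = 0.007647 mol.
n(CaCO3) = 0.007647 / 2 = 0.003824 mol.
mass = 0.003824 mol x 100.09 g/mol = 0.383 g.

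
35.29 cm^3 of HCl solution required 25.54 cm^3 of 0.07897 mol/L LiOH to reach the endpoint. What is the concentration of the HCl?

0.0572 M

n(LiOH) delivered = 0.07897 x 0.02554 = 0.002017 mol.
For a 1:1 reaction, n(HCl) = 0.002017 mol.
[HCl] = 0.002017 mol / 0.03529 L = 0.0572 M.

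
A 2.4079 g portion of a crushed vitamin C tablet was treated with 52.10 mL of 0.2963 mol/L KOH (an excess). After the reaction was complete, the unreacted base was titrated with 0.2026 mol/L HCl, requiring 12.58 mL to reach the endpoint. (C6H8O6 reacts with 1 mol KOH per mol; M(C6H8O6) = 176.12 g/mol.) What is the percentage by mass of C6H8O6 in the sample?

Total n(KOH) added = 0.2963 x 0.05210 = 0.01544 mol.
n(HCl) used = 0.2026 x 0.01258 = 0.002549 mol, which equals the excess n(KOH).
So n(KOH) consumed by the sample = 0.01544 - 0.002549 = 0.01289 mol.
n(C6H8O6) = 0.01289 / 1 = 0.01289 mol.
mass C6H8O6 = 0.01289 x 176.12 = 2.270 g, so %C6H8O6 = 2.270/2.4079 x 100 = 94.3%.

94.3%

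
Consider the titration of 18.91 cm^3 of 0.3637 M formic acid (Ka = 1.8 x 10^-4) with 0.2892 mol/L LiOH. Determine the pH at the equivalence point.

n(HCOOH) = 0.3637 x 0.01891 = 0.006878 mol; V(LiOH) at equivalence = 0.006878/0.2892 = 0.02378 L.
At equivalence all the acid is converted to HCOO-; total volume = 0.01891 + 0.02378 = 0.04269 L, so [HCOO-] = 0.006878/0.04269 = 0.1611 M.
Kb = Kw/Ka = 1.0e-14 / 1.8 x 10^-4 = 5.56e-11.
[OH^-] = sqrt(Kb x [HCOO-]) = sqrt(5.56e-11 x 0.1611) = 2.99e-6 M.
pOH = 5.52, so pH = 14.00 - 5.52 = 8.48.

8.48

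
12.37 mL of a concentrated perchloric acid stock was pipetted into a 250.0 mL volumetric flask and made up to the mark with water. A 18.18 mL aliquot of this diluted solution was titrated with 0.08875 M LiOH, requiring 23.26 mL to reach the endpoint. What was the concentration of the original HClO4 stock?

2.29 M

n(LiOH) = 0.08875 x 0.02326 = 0.002064 mol.
n(HClO4) in the aliquot = 0.002064 mol.
[diluted HClO4] = 0.002064 / 0.01818 = 0.1135 M.
Dilution factor = 250.0/12.37 = 20.21, so [stock] = 0.1135 x 20.21 = 2.29 M.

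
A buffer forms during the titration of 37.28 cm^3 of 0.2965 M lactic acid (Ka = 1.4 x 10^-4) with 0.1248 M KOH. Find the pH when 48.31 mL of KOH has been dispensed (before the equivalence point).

Initial n(HC3H5O3) = 0.2965 x 0.03728 = 0.01105 mol.
n(KOH) added = 0.1248 x 0.04831 = 0.006029 mol, converting that many moles of HC3H5O3 to C3H5O3-.
Remaining n(HC3H5O3) = 0.005024 mol; n(C3H5O3-) = 0.006029 mol.
By Henderson-Hasselbalch, pH = pKa + log([A^-]/[HA]) = 3.85 + log(0.006029/0.005024) = 3.85 + (+0.08) = 3.93.

3.93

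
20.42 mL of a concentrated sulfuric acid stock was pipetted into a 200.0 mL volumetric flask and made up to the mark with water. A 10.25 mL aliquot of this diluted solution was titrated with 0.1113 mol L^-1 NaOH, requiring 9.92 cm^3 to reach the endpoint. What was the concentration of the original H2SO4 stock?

n(NaOH) = 0.1113 x 0.009920 = 0.001104 mol.
n(H2SO4) in the aliquot = 0.001104 x 1/2 = 0.0005520 mol.
[diluted H2SO4] = 0.0005520 / 0.01025 = 0.05386 M.
Dilution factor = 200.0/20.42 = 9.794, so [stock] = 0.05386 x 9.794 = 0.528 M.

0.528 M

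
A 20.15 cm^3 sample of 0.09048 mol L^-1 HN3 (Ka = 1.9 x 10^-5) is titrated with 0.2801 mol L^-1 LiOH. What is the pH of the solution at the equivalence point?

8.78

n(HN3) = 0.09048 x 0.02015 = 0.001823 mol; V(LiOH) at equivalence = 0.001823/0.2801 = 0.006509 L.
At equivalence all the acid is converted to N3-; total volume = 0.02015 + 0.006509 = 0.02666 L, so [N3-] = 0.001823/0.02666 = 0.06839 M.
Kb = Kw/Ka = 1.0e-14 / 1.9 x 10^-5 = 5.26e-10.
[OH^-] = sqrt(Kb x [N3-]) = sqrt(5.26e-10 x 0.06839) = 6.00e-6 M.
pOH = 5.22, so pH = 14.00 - 5.22 = 8.78.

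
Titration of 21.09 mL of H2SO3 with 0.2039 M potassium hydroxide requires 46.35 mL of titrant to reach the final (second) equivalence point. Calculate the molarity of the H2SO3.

0.224 M

n(KOH) = 0.2039 x 0.04635 = 0.009451 mol.
At the final (second) equivalence point, 2 mol OH^- react per mol H2SO3, so n(H2SO3) = 0.009451 / 2 = 0.004725 mol.
[H2SO3] = 0.004725 / 0.02109 L = 0.224 M.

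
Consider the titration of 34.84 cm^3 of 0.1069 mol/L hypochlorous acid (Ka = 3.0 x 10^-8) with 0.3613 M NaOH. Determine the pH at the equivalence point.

10.22

n(HClO) = 0.1069 x 0.03484 = 0.003724 mol; V(NaOH) at equivalence = 0.003724/0.3613 = 0.01031 L.
At equivalence all the acid is converted to ClO-; total volume = 0.03484 + 0.01031 = 0.04515 L, so [ClO-] = 0.003724/0.04515 = 0.08249 M.
Kb = Kw/Ka = 1.0e-14 / 3.0 x 10^-8 = 3.33e-7.
[OH^-] = sqrt(Kb x [ClO-]) = sqrt(3.33e-7 x 0.08249) = 0.000166 M.
pOH = 3.78, so pH = 14.00 - 3.78 = 10.22.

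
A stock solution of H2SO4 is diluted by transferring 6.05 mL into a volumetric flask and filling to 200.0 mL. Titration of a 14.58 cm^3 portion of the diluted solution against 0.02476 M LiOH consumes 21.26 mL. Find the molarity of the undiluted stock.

0.597 M

n(LiOH) = 0.02476 x 0.02126 = 0.0005264 mol.
n(H2SO4) in the aliquot = 0.0005264 x 1/2 = 0.0002632 mol.
[diluted H2SO4] = 0.0002632 / 0.01458 = 0.01805 M.
Dilution factor = 200.0/6.050 = 33.06, so [stock] = 0.01805 x 33.06 = 0.597 M.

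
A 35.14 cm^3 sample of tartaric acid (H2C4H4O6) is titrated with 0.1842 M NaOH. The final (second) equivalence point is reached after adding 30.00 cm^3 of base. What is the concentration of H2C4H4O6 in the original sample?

n(NaOH) = 0.1842 x 0.03000 = 0.005526 mol.
At the final (second) equivalence point, 2 mol OH^- react per mol H2C4H4O6, so n(H2C4H4O6) = 0.005526 / 2 = 0.002763 mol.
[H2C4H4O6] = 0.002763 / 0.03514 L = 0.0786 M.

0.0786 M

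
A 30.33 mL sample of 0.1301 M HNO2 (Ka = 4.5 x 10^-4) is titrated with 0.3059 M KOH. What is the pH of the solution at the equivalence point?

n(HNO2) = 0.1301 x 0.03033 = 0.003946 mol; V(KOH) at equivalence = 0.003946/0.3059 = 0.01290 L.
At equivalence all the acid is converted to NO2-; total volume = 0.03033 + 0.01290 = 0.04323 L, so [NO2-] = 0.003946/0.04323 = 0.09128 M.
Kb = Kw/Ka = 1.0e-14 / 4.5 x 10^-4 = 2.22e-11.
[OH^-] = sqrt(Kb x [NO2-]) = sqrt(2.22e-11 x 0.09128) = 1.42e-6 M.
pOH = 5.85, so pH = 14.00 - 5.85 = 8.15.

8.15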